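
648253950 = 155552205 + 492701745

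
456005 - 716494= -260489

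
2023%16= 7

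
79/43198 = 79/43198 = 0.00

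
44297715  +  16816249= 61113964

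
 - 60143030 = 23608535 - 83751565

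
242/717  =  242/717 = 0.34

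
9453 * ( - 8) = - 75624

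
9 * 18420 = 165780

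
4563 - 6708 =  - 2145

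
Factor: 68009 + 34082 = 11^1*9281^1 = 102091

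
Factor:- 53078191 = - 19^2*147031^1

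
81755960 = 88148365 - 6392405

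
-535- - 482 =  - 53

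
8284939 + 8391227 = 16676166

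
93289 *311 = 29012879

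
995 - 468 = 527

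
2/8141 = 2/8141= 0.00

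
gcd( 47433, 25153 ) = 1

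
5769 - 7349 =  - 1580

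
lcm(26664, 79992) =79992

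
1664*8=13312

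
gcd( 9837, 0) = 9837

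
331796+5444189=5775985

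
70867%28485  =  13897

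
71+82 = 153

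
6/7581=2/2527 = 0.00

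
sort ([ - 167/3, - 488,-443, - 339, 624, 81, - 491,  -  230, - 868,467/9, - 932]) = [ - 932, - 868 , - 491, - 488, - 443, - 339,- 230, - 167/3, 467/9, 81,624] 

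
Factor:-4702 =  - 2^1*2351^1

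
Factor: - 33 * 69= -2277 = - 3^2*11^1*23^1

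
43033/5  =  43033/5 = 8606.60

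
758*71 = 53818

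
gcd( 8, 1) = 1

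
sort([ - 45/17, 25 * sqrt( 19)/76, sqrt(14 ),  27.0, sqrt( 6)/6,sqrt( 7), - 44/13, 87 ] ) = [  -  44/13, - 45/17, sqrt(6)/6, 25*sqrt(19 ) /76, sqrt( 7 ),sqrt(14 ), 27.0, 87] 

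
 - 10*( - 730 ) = 7300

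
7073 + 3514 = 10587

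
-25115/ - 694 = 36  +  131/694 = 36.19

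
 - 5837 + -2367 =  -8204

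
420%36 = 24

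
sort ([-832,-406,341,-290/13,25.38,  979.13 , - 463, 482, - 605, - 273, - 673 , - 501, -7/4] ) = [ - 832,  -  673,  -  605,  -  501, - 463,-406,-273, - 290/13,  -  7/4 , 25.38,341,  482,  979.13]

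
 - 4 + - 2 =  - 6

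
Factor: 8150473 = 8150473^1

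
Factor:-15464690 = -2^1*5^1*1546469^1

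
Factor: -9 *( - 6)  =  2^1*3^3= 54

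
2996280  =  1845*1624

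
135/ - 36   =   - 4+1/4 = - 3.75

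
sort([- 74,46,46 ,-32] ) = [ - 74, - 32, 46,46]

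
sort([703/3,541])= [703/3, 541 ] 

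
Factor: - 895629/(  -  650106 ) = 298543/216702 = 2^( - 1 )*3^( - 3 ) *7^1* 4013^(-1)*42649^1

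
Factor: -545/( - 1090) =1/2 = 2^ ( - 1)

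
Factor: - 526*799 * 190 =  - 79852060 = - 2^2* 5^1*17^1 * 19^1*47^1* 263^1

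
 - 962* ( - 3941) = 3791242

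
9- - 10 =19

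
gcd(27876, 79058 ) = 2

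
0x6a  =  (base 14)78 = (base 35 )31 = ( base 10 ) 106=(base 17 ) 64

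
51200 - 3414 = 47786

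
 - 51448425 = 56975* ( - 903)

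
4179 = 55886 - 51707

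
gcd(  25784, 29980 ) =4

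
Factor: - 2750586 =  -2^1*3^1*617^1*743^1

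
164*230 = 37720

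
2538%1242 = 54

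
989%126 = 107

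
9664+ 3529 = 13193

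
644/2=322 = 322.00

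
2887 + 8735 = 11622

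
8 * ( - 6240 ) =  - 49920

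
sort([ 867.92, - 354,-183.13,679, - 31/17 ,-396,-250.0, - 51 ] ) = [ - 396,-354,-250.0,  -  183.13  , - 51, - 31/17,679,867.92]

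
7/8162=1/1166 = 0.00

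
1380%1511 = 1380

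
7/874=7/874 = 0.01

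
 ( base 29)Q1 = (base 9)1028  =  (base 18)25H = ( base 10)755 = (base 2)1011110011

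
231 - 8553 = - 8322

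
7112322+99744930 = 106857252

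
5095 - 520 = 4575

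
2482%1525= 957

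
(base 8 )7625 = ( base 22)857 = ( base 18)C5B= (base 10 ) 3989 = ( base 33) 3LT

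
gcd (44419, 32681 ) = 1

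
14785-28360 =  - 13575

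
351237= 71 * 4947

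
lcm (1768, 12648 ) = 164424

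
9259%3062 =73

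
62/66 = 31/33 = 0.94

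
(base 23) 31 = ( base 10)70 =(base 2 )1000110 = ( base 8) 106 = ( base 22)34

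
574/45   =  574/45 = 12.76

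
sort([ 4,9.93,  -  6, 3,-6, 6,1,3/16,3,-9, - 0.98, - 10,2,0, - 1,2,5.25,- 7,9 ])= [ - 10, - 9, - 7, - 6,- 6,-1, - 0.98 , 0,3/16, 1, 2,2,3 , 3,4, 5.25,6,9,9.93]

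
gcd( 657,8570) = 1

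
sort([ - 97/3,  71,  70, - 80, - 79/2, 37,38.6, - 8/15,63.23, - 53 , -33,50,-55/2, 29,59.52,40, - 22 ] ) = [-80,-53, - 79/2, - 33,  -  97/3, - 55/2, - 22,-8/15, 29,37,  38.6, 40, 50,  59.52,63.23,  70, 71] 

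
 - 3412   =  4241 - 7653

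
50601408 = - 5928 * ( - 8536)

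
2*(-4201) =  - 8402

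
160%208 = 160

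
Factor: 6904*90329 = 623631416=2^3*59^1*863^1*1531^1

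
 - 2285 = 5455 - 7740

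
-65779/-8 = 8222 + 3/8 = 8222.38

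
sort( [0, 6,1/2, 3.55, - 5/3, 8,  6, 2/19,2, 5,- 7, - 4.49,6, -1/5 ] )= [-7, - 4.49,-5/3, - 1/5,0, 2/19, 1/2,2,3.55, 5, 6,6, 6, 8 ] 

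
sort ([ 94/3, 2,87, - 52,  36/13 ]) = [  -  52, 2, 36/13, 94/3,87]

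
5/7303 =5/7303 = 0.00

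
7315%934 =777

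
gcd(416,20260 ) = 4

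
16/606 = 8/303  =  0.03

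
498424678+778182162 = 1276606840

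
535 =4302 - 3767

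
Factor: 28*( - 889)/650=- 12446/325 = - 2^1*5^( - 2)*7^2*13^( -1 )*127^1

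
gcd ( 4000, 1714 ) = 2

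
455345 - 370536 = 84809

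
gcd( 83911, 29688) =1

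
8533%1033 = 269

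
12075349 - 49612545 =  - 37537196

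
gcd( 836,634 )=2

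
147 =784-637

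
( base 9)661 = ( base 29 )IJ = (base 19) 199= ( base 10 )541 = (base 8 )1035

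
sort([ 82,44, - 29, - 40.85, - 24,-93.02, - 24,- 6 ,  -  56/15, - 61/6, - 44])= [ - 93.02, - 44, - 40.85, - 29, - 24, - 24, - 61/6, - 6, - 56/15, 44 , 82] 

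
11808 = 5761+6047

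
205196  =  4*51299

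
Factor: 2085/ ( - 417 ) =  - 5 = - 5^1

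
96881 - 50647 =46234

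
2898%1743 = 1155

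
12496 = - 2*(-6248)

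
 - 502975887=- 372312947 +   -  130662940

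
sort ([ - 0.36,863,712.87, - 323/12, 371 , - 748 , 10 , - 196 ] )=[ - 748, - 196 ,  -  323/12,- 0.36,10, 371 , 712.87,  863] 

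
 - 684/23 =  - 30 + 6/23=-29.74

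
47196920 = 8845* 5336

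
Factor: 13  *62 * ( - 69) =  - 55614 = - 2^1*3^1*13^1*23^1*31^1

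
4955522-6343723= - 1388201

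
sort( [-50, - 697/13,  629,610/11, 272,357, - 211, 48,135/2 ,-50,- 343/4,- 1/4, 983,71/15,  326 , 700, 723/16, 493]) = [-211, - 343/4,-697/13, - 50, - 50,-1/4,71/15, 723/16 , 48, 610/11,135/2,272,326, 357,493 , 629,700,983]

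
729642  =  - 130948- - 860590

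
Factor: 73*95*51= 353685 = 3^1*5^1* 17^1*19^1*73^1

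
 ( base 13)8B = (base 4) 1303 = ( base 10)115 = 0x73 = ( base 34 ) 3D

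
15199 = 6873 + 8326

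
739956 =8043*92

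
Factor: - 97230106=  - 2^1 * 17^1*19^1*41^1*3671^1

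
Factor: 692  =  2^2*173^1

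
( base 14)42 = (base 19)31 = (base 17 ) 37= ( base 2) 111010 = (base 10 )58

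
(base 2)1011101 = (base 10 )93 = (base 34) 2p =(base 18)53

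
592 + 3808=4400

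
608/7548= 152/1887 = 0.08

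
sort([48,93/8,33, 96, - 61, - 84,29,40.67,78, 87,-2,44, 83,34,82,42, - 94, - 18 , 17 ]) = [ - 94 , - 84, - 61 , - 18,-2,93/8,17,29,33, 34,40.67,42,44,48,78, 82,83, 87,  96]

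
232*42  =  9744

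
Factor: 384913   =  384913^1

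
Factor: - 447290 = -2^1*5^1 * 44729^1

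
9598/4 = 4799/2 = 2399.50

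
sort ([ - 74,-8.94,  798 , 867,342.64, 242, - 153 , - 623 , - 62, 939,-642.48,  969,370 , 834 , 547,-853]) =[ - 853,- 642.48 ,-623, - 153, - 74,  -  62 ,-8.94 , 242,342.64,370 , 547,798,834 , 867,939 , 969]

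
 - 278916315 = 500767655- 779683970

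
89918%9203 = 7091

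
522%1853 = 522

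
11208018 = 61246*183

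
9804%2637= 1893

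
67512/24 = 2813=2813.00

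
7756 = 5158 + 2598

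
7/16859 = 7/16859 = 0.00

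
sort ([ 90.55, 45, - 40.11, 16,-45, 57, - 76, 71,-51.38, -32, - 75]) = [-76  , - 75,- 51.38 , -45, - 40.11, - 32,16,  45 , 57,71, 90.55 ] 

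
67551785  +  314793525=382345310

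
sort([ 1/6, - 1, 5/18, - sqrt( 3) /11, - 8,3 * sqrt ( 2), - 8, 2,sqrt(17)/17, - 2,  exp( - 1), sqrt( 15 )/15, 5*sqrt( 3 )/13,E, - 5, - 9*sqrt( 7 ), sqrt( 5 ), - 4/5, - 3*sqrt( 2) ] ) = [ - 9*sqrt(7),-8, - 8,-5,-3*sqrt( 2), - 2, - 1, - 4/5, - sqrt( 3) /11, 1/6, sqrt( 17)/17, sqrt(15)/15, 5/18 , exp( - 1), 5 * sqrt( 3 )/13,2,sqrt( 5), E, 3*sqrt( 2 )]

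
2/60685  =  2/60685 =0.00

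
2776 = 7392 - 4616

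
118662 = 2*59331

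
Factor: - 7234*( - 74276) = 537312584 = 2^3*31^1*599^1*3617^1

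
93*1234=114762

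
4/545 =4/545 = 0.01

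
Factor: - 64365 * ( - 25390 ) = 2^1*3^1 * 5^2*7^1 * 613^1* 2539^1 = 1634227350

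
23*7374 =169602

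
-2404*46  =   - 110584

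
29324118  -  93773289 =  - 64449171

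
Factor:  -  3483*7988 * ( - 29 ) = 2^2  *  3^4 * 29^1*43^1*1997^1 = 806843916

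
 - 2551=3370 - 5921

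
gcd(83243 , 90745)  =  1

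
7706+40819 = 48525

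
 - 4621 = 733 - 5354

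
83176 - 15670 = 67506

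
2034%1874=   160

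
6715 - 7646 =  - 931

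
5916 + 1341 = 7257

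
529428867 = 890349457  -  360920590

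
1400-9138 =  - 7738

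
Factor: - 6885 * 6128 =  - 2^4*3^4*5^1*17^1*383^1 = - 42191280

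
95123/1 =95123 = 95123.00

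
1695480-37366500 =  - 35671020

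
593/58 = 593/58 = 10.22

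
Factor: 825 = 3^1*5^2*11^1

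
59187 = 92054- 32867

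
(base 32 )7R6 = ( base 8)17546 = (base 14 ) 2d02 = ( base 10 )8038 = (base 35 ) 6JN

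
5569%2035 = 1499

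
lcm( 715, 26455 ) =26455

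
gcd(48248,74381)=1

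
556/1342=278/671 = 0.41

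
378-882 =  -504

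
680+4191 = 4871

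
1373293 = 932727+440566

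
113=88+25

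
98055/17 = 98055/17 = 5767.94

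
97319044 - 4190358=93128686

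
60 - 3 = 57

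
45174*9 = 406566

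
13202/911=13202/911 = 14.49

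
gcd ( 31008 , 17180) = 4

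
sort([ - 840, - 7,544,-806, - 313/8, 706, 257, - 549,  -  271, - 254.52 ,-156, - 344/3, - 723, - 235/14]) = [ - 840, - 806, - 723, - 549, - 271,-254.52, - 156, - 344/3, - 313/8, - 235/14 ,  -  7, 257, 544,706]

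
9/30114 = 1/3346 = 0.00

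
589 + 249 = 838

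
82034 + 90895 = 172929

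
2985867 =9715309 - 6729442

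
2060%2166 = 2060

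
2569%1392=1177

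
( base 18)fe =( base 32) 8s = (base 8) 434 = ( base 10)284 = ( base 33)8k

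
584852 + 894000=1478852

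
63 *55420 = 3491460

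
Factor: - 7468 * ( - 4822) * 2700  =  97228879200 = 2^5*3^3*5^2*1867^1*2411^1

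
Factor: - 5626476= - 2^2*3^3*59^1*883^1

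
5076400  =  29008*175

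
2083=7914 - 5831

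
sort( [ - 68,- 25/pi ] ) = [ - 68,  -  25/pi ] 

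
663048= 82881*8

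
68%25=18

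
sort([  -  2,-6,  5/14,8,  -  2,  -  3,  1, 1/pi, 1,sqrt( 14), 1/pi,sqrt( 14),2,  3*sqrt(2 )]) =[  -  6, - 3 , - 2,-2, 1/pi, 1/pi, 5/14, 1, 1, 2, sqrt(14),  sqrt(14 ), 3 *sqrt(2 ), 8]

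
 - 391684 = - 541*724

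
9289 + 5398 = 14687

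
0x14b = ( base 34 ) 9P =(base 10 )331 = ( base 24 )dj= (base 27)C7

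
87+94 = 181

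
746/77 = 9 + 53/77= 9.69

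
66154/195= 339+49/195=339.25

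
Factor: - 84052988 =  - 2^2 *191^1*110017^1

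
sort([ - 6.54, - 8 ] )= [- 8,-6.54 ] 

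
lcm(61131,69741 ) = 4951611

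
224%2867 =224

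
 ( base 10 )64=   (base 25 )2e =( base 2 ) 1000000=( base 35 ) 1t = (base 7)121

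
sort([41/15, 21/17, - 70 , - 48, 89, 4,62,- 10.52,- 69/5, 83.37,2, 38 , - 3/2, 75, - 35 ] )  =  [ - 70, - 48,-35, - 69/5, - 10.52, - 3/2,21/17,  2 , 41/15, 4, 38, 62,75  ,  83.37, 89] 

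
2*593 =1186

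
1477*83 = 122591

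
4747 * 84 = 398748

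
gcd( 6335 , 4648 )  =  7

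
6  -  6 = 0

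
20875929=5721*3649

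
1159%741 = 418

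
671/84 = 7 + 83/84 = 7.99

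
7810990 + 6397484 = 14208474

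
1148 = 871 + 277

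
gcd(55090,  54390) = 70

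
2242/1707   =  2242/1707 = 1.31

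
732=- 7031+7763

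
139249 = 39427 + 99822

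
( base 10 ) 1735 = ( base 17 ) 601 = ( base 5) 23420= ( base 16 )6C7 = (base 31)1OU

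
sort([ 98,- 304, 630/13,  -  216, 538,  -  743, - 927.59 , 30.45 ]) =[ - 927.59, -743, -304, - 216,  30.45, 630/13, 98,538 ]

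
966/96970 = 483/48485 = 0.01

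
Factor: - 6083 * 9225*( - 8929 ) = 501056862075 = 3^2*5^2*7^1*11^1*41^1 * 79^1*8929^1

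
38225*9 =344025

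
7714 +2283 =9997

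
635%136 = 91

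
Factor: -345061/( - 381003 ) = 3^( - 1)* 7^( - 1) * 31^1 * 11131^1 * 18143^( - 1 )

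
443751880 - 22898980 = 420852900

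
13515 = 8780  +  4735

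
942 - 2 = 940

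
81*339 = 27459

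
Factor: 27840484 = 2^2*7^1*994303^1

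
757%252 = 1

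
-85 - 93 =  - 178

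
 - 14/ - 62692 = 1/4478 = 0.00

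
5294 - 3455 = 1839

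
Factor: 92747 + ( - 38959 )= 53788 = 2^2 *7^1*17^1*113^1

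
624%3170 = 624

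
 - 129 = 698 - 827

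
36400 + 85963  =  122363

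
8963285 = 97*92405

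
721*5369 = 3871049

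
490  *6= 2940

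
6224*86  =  535264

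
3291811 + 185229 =3477040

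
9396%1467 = 594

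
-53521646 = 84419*(- 634 )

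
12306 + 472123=484429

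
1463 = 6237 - 4774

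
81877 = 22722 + 59155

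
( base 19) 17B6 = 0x2581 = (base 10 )9601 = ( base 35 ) 7tb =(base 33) 8QV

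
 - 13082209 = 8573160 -21655369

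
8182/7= 1168 + 6/7 = 1168.86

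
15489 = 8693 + 6796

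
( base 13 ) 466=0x2F8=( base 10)760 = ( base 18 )264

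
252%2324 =252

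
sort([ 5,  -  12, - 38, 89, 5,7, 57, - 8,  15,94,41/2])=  [ - 38,  -  12, - 8, 5, 5, 7, 15,41/2, 57,89,  94]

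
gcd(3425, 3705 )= 5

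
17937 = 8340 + 9597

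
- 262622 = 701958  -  964580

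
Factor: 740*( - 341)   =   - 252340 = - 2^2*5^1*11^1*31^1* 37^1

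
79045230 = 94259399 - 15214169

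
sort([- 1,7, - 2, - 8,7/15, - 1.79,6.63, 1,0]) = [ - 8,-2, - 1.79, - 1,0, 7/15 , 1,6.63,7 ] 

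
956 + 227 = 1183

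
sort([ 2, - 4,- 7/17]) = [ -4,-7/17,2]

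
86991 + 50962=137953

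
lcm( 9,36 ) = 36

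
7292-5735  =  1557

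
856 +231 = 1087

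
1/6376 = 1/6376=0.00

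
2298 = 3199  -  901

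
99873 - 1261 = 98612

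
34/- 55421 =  - 1 + 55387/55421 = - 0.00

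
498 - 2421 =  - 1923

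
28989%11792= 5405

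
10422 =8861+1561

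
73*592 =43216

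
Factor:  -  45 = -3^2*5^1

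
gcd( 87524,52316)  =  4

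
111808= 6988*16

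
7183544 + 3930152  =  11113696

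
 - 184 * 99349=- 18280216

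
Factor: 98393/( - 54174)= - 2^( - 1 )*3^( - 1 )*61^1* 1613^1*9029^ ( - 1 )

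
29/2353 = 29/2353 = 0.01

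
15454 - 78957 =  - 63503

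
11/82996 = 11/82996=0.00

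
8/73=8/73 = 0.11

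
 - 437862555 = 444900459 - 882763014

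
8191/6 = 1365 + 1/6=1365.17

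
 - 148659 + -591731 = -740390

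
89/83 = 89/83  =  1.07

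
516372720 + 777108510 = 1293481230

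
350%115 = 5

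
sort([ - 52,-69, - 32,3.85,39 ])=[ - 69,-52, - 32 , 3.85,39 ]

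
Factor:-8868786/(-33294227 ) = 2^1*3^1*61^( - 1)*107^(-1) * 421^1*3511^1*5101^ ( - 1 )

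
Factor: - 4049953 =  - 4049953^1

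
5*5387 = 26935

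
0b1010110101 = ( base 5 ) 10233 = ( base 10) 693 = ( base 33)L0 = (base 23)173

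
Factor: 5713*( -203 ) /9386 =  - 2^( - 1)*7^1*13^(-1) *19^ (  -  2 )*29^2*197^1 = - 1159739/9386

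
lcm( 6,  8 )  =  24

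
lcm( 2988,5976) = 5976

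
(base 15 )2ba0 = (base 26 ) DMF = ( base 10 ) 9375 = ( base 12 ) 5513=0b10010010011111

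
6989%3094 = 801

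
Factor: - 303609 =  - 3^1*101203^1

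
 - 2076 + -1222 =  - 3298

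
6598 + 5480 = 12078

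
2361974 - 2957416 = -595442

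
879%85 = 29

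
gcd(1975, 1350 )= 25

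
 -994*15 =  - 14910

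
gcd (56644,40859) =7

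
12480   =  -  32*( - 390) 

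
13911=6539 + 7372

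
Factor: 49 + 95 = 144 = 2^4*3^2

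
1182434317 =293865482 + 888568835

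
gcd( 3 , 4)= 1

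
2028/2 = 1014 = 1014.00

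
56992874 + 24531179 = 81524053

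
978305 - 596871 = 381434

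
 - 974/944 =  - 2+ 457/472 = - 1.03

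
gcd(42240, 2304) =768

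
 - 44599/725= - 44599/725 = - 61.52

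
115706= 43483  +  72223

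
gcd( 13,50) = 1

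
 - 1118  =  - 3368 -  - 2250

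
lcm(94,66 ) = 3102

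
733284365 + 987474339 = 1720758704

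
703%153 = 91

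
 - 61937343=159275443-221212786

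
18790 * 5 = 93950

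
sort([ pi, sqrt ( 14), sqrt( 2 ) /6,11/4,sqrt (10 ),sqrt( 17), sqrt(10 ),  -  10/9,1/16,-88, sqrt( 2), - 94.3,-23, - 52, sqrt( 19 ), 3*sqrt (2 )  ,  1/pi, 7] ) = [-94.3, - 88, - 52,- 23,-10/9,1/16, sqrt ( 2)/6,  1/pi,sqrt( 2), 11/4, pi, sqrt( 10 ),sqrt(10), sqrt(14), sqrt(17 ), 3*sqrt(2 ),sqrt( 19 ),7] 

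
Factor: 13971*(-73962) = -2^1*3^3*7^1*587^1*4657^1= - 1033323102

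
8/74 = 4/37= 0.11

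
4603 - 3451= 1152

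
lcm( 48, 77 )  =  3696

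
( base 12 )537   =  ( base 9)1037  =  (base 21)1F7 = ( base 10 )763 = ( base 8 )1373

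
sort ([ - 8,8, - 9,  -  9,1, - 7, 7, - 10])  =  [  -  10,-9, - 9, - 8,-7,1, 7, 8 ]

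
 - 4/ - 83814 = 2/41907 =0.00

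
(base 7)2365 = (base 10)880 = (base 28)13c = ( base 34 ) pu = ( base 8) 1560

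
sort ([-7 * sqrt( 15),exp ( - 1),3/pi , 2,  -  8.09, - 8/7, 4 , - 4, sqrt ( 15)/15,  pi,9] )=[-7* sqrt(15 ),  -  8.09,-4,-8/7,sqrt ( 15 ) /15,exp(-1), 3/pi,2, pi,4 , 9]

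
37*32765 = 1212305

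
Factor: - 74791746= -2^1*3^2*193^1 * 21529^1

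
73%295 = 73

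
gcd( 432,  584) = 8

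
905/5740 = 181/1148 = 0.16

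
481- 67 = 414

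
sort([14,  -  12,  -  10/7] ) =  [ -12, -10/7,14]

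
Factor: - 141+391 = 2^1* 5^3= 250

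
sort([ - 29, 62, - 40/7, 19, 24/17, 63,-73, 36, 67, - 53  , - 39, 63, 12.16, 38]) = [ - 73,-53,  -  39,-29,  -  40/7, 24/17, 12.16, 19, 36,38, 62, 63, 63  ,  67]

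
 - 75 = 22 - 97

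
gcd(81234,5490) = 18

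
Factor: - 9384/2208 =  - 2^( - 2 )*17^1 = - 17/4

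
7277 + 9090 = 16367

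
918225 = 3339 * 275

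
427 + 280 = 707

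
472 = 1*472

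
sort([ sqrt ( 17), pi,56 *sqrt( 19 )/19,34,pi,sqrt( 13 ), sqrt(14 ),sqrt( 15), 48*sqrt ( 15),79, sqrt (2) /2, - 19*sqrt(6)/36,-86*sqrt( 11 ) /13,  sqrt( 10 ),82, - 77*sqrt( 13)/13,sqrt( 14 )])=[ - 86*sqrt (11) /13, - 77*sqrt( 13 ) /13, - 19*sqrt( 6 ) /36,  sqrt ( 2) /2,pi, pi,sqrt( 10) , sqrt ( 13 ),sqrt(14 ),  sqrt ( 14 ),sqrt(15),sqrt(17),56*sqrt( 19)/19,  34 , 79,82,48*sqrt( 15)]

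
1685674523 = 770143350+915531173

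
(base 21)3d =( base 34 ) 28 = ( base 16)4C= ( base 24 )34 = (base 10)76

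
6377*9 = 57393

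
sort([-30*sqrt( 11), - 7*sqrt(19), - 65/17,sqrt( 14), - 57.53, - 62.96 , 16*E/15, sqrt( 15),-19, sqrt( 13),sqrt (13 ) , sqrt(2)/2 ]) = [ - 30*sqrt( 11), - 62.96, - 57.53, - 7*sqrt( 19), - 19 ,- 65/17 , sqrt( 2)/2,16 * E/15, sqrt( 13), sqrt( 13), sqrt(14),sqrt ( 15 ) ]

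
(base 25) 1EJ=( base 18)314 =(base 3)1100211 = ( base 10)994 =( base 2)1111100010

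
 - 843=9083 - 9926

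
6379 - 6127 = 252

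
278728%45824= 3784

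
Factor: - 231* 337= - 77847 = - 3^1*7^1*11^1 * 337^1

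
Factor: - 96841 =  - 113^1*857^1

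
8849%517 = 60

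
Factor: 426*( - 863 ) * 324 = - 119114712 =- 2^3 * 3^5*71^1*863^1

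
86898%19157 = 10270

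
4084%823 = 792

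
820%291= 238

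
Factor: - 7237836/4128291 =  -804204/458699 = -2^2*3^2*89^1*251^1*317^( - 1)*1447^( - 1 ) 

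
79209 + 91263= 170472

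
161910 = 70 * 2313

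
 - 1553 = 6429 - 7982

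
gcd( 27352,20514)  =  6838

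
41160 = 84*490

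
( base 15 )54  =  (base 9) 87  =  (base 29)2l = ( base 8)117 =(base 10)79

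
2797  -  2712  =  85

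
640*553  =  353920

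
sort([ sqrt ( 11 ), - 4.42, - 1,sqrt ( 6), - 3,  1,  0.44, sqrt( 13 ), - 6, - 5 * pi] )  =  [- 5*pi , - 6 , - 4.42,  -  3, - 1,0.44, 1, sqrt( 6 ) , sqrt(11),sqrt( 13)]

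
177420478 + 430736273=608156751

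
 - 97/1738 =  - 1 + 1641/1738 =- 0.06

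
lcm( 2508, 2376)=45144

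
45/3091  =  45/3091 = 0.01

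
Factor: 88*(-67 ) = - 2^3*11^1*67^1 = -5896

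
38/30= 19/15  =  1.27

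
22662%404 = 38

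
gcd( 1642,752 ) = 2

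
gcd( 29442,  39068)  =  2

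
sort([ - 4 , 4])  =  [ - 4, 4 ]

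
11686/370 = 5843/185 = 31.58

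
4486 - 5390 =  - 904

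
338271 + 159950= 498221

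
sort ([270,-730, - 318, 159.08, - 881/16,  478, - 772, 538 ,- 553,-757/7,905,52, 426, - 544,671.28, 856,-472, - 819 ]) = [  -  819,-772, - 730, - 553, - 544, - 472,-318,-757/7, - 881/16,52,159.08,270, 426, 478,538, 671.28, 856, 905]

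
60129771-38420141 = 21709630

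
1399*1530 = 2140470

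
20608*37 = 762496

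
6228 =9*692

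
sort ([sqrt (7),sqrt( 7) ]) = [ sqrt( 7 ),sqrt( 7) ]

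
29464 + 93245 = 122709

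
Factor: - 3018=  - 2^1* 3^1*503^1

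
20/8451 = 20/8451 = 0.00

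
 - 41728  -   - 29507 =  -12221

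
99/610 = 99/610   =  0.16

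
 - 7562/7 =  - 1081 + 5/7 = - 1080.29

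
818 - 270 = 548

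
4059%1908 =243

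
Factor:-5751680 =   -  2^7 * 5^1*11^1*19^1*43^1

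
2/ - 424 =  - 1 + 211/212 = - 0.00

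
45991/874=45991/874 = 52.62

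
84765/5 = 16953= 16953.00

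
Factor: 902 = 2^1*11^1*41^1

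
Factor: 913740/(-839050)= - 942/865 = - 2^1*3^1*5^( - 1 )*157^1*173^(-1)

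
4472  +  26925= 31397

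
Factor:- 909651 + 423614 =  - 486037^1 = - 486037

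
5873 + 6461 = 12334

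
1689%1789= 1689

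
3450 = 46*75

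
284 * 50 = 14200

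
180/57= 60/19= 3.16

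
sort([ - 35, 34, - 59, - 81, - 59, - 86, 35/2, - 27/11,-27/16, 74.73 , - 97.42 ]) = [ - 97.42,-86 ,-81,-59, - 59,  -  35, - 27/11, - 27/16, 35/2,34,74.73 ]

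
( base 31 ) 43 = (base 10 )127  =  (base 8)177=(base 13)9a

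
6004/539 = 6004/539 = 11.14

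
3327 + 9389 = 12716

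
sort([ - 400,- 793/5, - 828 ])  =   [ - 828, - 400, - 793/5]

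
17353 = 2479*7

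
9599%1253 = 828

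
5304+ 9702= 15006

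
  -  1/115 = -1 + 114/115 = - 0.01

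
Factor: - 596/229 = -2^2 *149^1* 229^( - 1) 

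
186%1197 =186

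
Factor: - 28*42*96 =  - 112896 = -  2^8*3^2 * 7^2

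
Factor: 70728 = 2^3 * 3^1*7^1*421^1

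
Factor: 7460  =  2^2*5^1 * 373^1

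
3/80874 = 1/26958 =0.00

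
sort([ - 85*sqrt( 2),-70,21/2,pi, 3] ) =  [-85*sqrt(2 ), - 70 , 3, pi, 21/2]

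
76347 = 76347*1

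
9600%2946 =762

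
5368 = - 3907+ 9275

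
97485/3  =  32495 = 32495.00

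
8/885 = 8/885 = 0.01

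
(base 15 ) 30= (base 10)45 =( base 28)1h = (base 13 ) 36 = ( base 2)101101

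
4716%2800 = 1916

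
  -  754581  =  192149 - 946730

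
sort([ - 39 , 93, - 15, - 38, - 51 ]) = [ - 51, - 39,-38, - 15,93 ] 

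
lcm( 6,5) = 30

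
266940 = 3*88980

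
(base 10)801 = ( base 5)11201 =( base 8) 1441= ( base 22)1e9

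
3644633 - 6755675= - 3111042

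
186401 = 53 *3517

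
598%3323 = 598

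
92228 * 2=184456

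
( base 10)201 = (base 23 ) 8h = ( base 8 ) 311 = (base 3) 21110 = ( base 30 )6L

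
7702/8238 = 3851/4119=0.93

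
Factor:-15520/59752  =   - 2^2*5^1*7^ ( - 1)*11^( - 1) = - 20/77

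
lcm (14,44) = 308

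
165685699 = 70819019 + 94866680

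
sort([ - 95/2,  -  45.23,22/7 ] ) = [- 95/2,- 45.23, 22/7 ] 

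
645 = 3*215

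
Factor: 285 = 3^1 * 5^1* 19^1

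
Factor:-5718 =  - 2^1 * 3^1*953^1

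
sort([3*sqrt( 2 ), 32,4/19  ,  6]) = [ 4/19,3 * sqrt ( 2),6 , 32] 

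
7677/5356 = 1  +  2321/5356 = 1.43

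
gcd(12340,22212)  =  2468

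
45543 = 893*51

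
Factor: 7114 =2^1 * 3557^1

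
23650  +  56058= 79708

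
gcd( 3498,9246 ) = 6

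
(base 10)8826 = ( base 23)gfh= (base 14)3306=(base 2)10001001111010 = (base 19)158a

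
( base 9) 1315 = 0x3da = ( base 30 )12Q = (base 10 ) 986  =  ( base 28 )176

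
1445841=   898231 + 547610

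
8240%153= 131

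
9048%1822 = 1760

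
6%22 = 6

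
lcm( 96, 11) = 1056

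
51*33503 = 1708653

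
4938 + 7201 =12139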